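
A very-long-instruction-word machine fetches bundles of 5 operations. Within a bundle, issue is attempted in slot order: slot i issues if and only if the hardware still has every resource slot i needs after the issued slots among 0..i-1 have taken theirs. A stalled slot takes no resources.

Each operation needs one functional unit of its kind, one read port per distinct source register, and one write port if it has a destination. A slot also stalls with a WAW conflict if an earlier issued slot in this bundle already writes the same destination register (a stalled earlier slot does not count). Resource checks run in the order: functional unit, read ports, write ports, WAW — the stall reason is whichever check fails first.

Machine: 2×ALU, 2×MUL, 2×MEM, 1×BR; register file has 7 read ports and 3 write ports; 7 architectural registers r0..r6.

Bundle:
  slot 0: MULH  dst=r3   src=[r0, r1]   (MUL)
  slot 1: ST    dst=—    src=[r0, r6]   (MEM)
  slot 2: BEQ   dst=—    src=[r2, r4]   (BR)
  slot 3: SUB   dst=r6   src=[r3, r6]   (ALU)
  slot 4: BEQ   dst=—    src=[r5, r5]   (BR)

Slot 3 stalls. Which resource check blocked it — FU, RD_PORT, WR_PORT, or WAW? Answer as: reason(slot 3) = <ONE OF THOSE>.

  0. MUL→r3 ⇒ go  {2A/1Mu/2Ld/1B | 5r 2w}
  1. MEM ⇒ go  {2A/1Mu/1Ld/1B | 3r 2w}
  2. BR ⇒ go  {2A/1Mu/1Ld/0B | 1r 2w}
  3. ALU→r6 ⇒ no(RD_PORT)  {2A/1Mu/1Ld/0B | 1r 2w}
  4. BR ⇒ no(FU)  {2A/1Mu/1Ld/0B | 1r 2w}

reason(slot 3) = RD_PORT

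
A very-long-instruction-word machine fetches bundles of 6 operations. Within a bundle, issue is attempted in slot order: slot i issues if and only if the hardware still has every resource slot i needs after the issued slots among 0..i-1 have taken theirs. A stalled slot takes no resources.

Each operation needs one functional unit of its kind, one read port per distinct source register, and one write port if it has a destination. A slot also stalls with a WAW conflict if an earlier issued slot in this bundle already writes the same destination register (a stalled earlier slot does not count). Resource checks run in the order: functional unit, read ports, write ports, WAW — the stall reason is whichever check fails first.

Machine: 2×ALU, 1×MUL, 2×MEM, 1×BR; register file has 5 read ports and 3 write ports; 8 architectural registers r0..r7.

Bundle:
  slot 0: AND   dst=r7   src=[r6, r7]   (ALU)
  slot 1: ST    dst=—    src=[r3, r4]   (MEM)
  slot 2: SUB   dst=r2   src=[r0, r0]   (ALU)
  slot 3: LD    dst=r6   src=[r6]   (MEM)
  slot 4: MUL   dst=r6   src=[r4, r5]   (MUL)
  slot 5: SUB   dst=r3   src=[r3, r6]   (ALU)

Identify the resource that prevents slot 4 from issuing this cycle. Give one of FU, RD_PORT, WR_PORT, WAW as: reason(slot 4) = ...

reason(slot 4) = RD_PORT

slot 0 (ALU): ISSUE — free A1,Mu1,Ld2,B1 rp3 wp2
slot 1 (MEM): ISSUE — free A1,Mu1,Ld1,B1 rp1 wp2
slot 2 (ALU): ISSUE — free A0,Mu1,Ld1,B1 rp0 wp1
slot 3 (MEM): stall RD_PORT — free A0,Mu1,Ld1,B1 rp0 wp1
slot 4 (MUL): stall RD_PORT — free A0,Mu1,Ld1,B1 rp0 wp1
slot 5 (ALU): stall FU — free A0,Mu1,Ld1,B1 rp0 wp1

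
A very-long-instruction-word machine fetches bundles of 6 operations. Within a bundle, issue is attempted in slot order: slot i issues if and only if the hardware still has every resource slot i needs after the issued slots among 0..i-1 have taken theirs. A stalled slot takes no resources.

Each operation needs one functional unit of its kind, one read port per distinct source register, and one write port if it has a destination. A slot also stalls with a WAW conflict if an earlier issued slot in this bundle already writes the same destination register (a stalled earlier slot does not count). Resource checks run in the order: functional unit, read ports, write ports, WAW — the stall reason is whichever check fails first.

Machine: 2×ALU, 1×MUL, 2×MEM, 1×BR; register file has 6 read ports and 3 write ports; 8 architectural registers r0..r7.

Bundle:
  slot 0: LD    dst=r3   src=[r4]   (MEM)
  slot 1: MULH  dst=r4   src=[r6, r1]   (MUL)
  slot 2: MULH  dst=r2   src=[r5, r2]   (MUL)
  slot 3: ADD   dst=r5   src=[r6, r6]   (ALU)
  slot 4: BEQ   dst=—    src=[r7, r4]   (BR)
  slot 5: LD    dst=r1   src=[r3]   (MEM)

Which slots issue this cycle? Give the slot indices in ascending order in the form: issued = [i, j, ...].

issued = [0, 1, 3, 4]

#0 MEM src=r4 dispatched  <A:2 Mu:1 Ld:1 B:1 rd:5 wr:2>
#1 MUL src=r6,r1 dispatched  <A:2 Mu:0 Ld:1 B:1 rd:3 wr:1>
#2 MUL src=r5,r2 held:FU  <A:2 Mu:0 Ld:1 B:1 rd:3 wr:1>
#3 ALU src=r6,r6 dispatched  <A:1 Mu:0 Ld:1 B:1 rd:2 wr:0>
#4 BR src=r7,r4 dispatched  <A:1 Mu:0 Ld:1 B:0 rd:0 wr:0>
#5 MEM src=r3 held:RD_PORT  <A:1 Mu:0 Ld:1 B:0 rd:0 wr:0>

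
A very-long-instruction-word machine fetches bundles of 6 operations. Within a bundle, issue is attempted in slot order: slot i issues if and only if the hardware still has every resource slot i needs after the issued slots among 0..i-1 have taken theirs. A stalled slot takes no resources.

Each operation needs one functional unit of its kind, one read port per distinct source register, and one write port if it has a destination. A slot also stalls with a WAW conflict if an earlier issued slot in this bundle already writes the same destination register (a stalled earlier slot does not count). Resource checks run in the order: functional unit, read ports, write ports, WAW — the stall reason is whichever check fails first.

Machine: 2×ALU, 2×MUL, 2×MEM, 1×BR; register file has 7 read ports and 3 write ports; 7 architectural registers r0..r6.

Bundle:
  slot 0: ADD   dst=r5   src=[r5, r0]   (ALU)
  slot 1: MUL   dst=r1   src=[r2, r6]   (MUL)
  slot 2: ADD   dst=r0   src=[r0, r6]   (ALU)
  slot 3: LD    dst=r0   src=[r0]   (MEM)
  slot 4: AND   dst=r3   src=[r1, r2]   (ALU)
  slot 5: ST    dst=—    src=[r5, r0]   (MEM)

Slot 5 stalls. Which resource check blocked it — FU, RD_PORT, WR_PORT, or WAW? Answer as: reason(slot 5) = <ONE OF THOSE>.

reason(slot 5) = RD_PORT

slot 0 (ALU): ISSUE — free A1,Mu2,Ld2,B1 rp5 wp2
slot 1 (MUL): ISSUE — free A1,Mu1,Ld2,B1 rp3 wp1
slot 2 (ALU): ISSUE — free A0,Mu1,Ld2,B1 rp1 wp0
slot 3 (MEM): stall WR_PORT — free A0,Mu1,Ld2,B1 rp1 wp0
slot 4 (ALU): stall FU — free A0,Mu1,Ld2,B1 rp1 wp0
slot 5 (MEM): stall RD_PORT — free A0,Mu1,Ld2,B1 rp1 wp0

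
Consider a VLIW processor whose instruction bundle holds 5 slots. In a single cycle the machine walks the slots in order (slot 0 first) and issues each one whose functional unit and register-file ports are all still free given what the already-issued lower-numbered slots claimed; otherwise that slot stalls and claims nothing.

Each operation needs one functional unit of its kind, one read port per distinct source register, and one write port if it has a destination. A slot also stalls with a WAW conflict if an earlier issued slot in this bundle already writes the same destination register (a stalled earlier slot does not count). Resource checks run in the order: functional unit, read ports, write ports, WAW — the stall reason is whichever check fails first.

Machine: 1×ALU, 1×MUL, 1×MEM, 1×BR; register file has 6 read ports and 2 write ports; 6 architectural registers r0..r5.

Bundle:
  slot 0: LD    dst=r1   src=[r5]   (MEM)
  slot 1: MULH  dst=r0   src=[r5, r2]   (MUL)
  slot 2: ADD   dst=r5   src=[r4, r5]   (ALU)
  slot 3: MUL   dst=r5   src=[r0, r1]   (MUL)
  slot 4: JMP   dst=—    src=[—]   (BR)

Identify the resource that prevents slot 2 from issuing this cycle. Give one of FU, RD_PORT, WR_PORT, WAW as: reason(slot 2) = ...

[0] MEM needs rd=1 wr=1: ok; after: ALU=1 MUL=1 MEM=0 BR=1, R=5, W=1
[1] MUL needs rd=2 wr=1: ok; after: ALU=1 MUL=0 MEM=0 BR=1, R=3, W=0
[2] ALU needs rd=2 wr=1: WR_PORT; after: ALU=1 MUL=0 MEM=0 BR=1, R=3, W=0
[3] MUL needs rd=2 wr=1: FU; after: ALU=1 MUL=0 MEM=0 BR=1, R=3, W=0
[4] BR needs rd=0 wr=0: ok; after: ALU=1 MUL=0 MEM=0 BR=0, R=3, W=0

reason(slot 2) = WR_PORT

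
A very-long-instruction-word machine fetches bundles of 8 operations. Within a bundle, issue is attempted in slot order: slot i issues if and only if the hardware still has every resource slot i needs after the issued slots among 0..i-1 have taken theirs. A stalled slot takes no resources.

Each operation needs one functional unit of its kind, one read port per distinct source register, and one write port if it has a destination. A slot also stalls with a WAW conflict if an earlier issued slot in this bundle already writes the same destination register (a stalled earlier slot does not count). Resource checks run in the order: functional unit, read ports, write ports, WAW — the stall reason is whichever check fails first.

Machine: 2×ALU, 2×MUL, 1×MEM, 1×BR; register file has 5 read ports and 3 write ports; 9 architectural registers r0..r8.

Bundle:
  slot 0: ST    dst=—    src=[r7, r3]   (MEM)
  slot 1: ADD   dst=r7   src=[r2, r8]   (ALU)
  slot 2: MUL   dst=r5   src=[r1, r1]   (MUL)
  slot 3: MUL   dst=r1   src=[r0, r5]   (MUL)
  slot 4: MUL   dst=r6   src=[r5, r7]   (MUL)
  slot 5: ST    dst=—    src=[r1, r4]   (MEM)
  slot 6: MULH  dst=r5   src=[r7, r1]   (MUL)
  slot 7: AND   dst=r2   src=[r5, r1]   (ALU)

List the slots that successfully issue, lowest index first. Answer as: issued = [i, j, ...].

slot 0 (MEM): ISSUE — free A2,Mu2,Ld0,B1 rp3 wp3
slot 1 (ALU): ISSUE — free A1,Mu2,Ld0,B1 rp1 wp2
slot 2 (MUL): ISSUE — free A1,Mu1,Ld0,B1 rp0 wp1
slot 3 (MUL): stall RD_PORT — free A1,Mu1,Ld0,B1 rp0 wp1
slot 4 (MUL): stall RD_PORT — free A1,Mu1,Ld0,B1 rp0 wp1
slot 5 (MEM): stall FU — free A1,Mu1,Ld0,B1 rp0 wp1
slot 6 (MUL): stall RD_PORT — free A1,Mu1,Ld0,B1 rp0 wp1
slot 7 (ALU): stall RD_PORT — free A1,Mu1,Ld0,B1 rp0 wp1

issued = [0, 1, 2]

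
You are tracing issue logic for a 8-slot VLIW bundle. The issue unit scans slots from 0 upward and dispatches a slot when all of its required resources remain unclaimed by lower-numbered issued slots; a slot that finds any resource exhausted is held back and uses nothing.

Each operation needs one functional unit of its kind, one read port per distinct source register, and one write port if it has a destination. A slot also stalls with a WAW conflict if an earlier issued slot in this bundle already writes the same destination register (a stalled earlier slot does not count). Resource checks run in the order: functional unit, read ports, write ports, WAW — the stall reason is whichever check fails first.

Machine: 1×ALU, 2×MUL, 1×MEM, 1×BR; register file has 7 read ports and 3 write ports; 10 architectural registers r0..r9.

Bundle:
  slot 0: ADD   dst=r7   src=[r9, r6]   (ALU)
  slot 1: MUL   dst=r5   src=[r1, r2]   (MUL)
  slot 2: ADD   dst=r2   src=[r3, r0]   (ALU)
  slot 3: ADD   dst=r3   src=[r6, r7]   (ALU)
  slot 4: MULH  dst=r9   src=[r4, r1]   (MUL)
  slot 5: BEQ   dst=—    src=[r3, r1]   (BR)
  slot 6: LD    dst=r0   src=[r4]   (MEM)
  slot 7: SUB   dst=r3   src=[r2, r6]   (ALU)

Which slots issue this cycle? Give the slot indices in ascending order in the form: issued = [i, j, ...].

issued = [0, 1, 4]

#0 ALU src=r9,r6 dispatched  <A:0 Mu:2 Ld:1 B:1 rd:5 wr:2>
#1 MUL src=r1,r2 dispatched  <A:0 Mu:1 Ld:1 B:1 rd:3 wr:1>
#2 ALU src=r3,r0 held:FU  <A:0 Mu:1 Ld:1 B:1 rd:3 wr:1>
#3 ALU src=r6,r7 held:FU  <A:0 Mu:1 Ld:1 B:1 rd:3 wr:1>
#4 MUL src=r4,r1 dispatched  <A:0 Mu:0 Ld:1 B:1 rd:1 wr:0>
#5 BR src=r3,r1 held:RD_PORT  <A:0 Mu:0 Ld:1 B:1 rd:1 wr:0>
#6 MEM src=r4 held:WR_PORT  <A:0 Mu:0 Ld:1 B:1 rd:1 wr:0>
#7 ALU src=r2,r6 held:FU  <A:0 Mu:0 Ld:1 B:1 rd:1 wr:0>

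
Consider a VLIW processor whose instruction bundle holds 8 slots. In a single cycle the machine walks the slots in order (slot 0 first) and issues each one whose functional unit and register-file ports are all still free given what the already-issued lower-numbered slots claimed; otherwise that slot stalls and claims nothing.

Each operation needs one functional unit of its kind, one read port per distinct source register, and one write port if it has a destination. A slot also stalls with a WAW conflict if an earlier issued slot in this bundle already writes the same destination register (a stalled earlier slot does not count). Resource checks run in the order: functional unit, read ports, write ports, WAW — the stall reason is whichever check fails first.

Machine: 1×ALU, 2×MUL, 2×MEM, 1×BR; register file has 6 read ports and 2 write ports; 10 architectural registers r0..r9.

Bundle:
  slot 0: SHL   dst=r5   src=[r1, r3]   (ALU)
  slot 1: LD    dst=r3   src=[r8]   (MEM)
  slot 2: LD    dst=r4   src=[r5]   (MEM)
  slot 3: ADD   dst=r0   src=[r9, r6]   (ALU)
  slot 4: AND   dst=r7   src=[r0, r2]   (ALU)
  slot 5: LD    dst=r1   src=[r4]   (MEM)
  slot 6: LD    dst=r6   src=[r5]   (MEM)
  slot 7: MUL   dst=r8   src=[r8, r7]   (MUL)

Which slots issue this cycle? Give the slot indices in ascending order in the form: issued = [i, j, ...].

  0. ALU→r5 ⇒ go  {0A/2Mu/2Ld/1B | 4r 1w}
  1. MEM→r3 ⇒ go  {0A/2Mu/1Ld/1B | 3r 0w}
  2. MEM→r4 ⇒ no(WR_PORT)  {0A/2Mu/1Ld/1B | 3r 0w}
  3. ALU→r0 ⇒ no(FU)  {0A/2Mu/1Ld/1B | 3r 0w}
  4. ALU→r7 ⇒ no(FU)  {0A/2Mu/1Ld/1B | 3r 0w}
  5. MEM→r1 ⇒ no(WR_PORT)  {0A/2Mu/1Ld/1B | 3r 0w}
  6. MEM→r6 ⇒ no(WR_PORT)  {0A/2Mu/1Ld/1B | 3r 0w}
  7. MUL→r8 ⇒ no(WR_PORT)  {0A/2Mu/1Ld/1B | 3r 0w}

issued = [0, 1]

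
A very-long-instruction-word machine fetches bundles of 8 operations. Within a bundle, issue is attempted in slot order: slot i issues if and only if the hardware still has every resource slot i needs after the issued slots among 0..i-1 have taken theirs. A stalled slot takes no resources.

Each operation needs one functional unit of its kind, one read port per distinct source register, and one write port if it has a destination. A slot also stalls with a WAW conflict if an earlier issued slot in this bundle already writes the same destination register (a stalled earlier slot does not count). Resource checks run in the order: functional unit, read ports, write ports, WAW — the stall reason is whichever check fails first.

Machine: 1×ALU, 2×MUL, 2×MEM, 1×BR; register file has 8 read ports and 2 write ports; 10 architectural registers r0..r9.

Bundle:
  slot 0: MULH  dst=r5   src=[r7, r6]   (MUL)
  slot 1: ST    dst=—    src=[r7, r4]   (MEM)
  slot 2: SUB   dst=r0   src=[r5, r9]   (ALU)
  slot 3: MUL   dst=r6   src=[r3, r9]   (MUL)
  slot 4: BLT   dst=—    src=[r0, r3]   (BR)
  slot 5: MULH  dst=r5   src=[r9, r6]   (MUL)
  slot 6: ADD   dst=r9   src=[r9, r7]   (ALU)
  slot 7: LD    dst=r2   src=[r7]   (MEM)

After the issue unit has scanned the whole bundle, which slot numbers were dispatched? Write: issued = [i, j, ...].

(0) want 1×MUL +2rd +1wr — yes → AL1|MU1|ME2|BR1|rd6|wr1
(1) want 1×MEM +2rd +0wr — yes → AL1|MU1|ME1|BR1|rd4|wr1
(2) want 1×ALU +2rd +1wr — yes → AL0|MU1|ME1|BR1|rd2|wr0
(3) want 1×MUL +2rd +1wr — WR_PORT → AL0|MU1|ME1|BR1|rd2|wr0
(4) want 1×BR +2rd +0wr — yes → AL0|MU1|ME1|BR0|rd0|wr0
(5) want 1×MUL +2rd +1wr — RD_PORT → AL0|MU1|ME1|BR0|rd0|wr0
(6) want 1×ALU +2rd +1wr — FU → AL0|MU1|ME1|BR0|rd0|wr0
(7) want 1×MEM +1rd +1wr — RD_PORT → AL0|MU1|ME1|BR0|rd0|wr0

issued = [0, 1, 2, 4]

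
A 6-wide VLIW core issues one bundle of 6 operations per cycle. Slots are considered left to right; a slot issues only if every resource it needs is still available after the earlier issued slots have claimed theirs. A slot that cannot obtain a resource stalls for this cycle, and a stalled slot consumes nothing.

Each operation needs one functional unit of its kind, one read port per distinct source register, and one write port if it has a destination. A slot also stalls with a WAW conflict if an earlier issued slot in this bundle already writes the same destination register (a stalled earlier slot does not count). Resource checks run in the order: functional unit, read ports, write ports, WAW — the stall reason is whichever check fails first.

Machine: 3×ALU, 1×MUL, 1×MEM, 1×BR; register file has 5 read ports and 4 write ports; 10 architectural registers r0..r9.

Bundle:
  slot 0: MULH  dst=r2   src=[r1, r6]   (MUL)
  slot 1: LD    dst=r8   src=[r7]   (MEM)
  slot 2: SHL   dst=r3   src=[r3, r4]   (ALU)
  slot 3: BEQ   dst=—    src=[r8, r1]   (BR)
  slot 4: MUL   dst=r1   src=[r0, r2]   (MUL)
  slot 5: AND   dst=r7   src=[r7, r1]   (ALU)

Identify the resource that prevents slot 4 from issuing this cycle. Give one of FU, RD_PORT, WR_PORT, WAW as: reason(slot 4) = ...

reason(slot 4) = FU

slot 0 (MUL): ISSUE — free A3,Mu0,Ld1,B1 rp3 wp3
slot 1 (MEM): ISSUE — free A3,Mu0,Ld0,B1 rp2 wp2
slot 2 (ALU): ISSUE — free A2,Mu0,Ld0,B1 rp0 wp1
slot 3 (BR): stall RD_PORT — free A2,Mu0,Ld0,B1 rp0 wp1
slot 4 (MUL): stall FU — free A2,Mu0,Ld0,B1 rp0 wp1
slot 5 (ALU): stall RD_PORT — free A2,Mu0,Ld0,B1 rp0 wp1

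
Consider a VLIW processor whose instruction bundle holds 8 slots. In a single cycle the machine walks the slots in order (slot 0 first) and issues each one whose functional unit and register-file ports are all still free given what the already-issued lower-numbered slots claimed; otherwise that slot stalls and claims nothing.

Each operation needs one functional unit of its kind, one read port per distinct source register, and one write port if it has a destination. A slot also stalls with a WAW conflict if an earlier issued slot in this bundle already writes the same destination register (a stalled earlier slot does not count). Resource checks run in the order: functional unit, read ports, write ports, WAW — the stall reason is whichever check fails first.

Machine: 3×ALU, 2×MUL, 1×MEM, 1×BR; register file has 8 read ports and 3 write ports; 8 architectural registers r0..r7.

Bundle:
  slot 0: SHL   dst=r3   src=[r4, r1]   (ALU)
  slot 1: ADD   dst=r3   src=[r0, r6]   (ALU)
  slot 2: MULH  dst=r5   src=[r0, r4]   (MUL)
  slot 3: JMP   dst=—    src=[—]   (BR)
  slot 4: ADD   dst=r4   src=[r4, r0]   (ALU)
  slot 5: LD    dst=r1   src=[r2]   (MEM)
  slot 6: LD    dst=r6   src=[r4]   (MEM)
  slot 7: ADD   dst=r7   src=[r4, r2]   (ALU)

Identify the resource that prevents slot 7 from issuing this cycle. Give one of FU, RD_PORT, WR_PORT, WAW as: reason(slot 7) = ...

  0. ALU→r3 ⇒ go  {2A/2Mu/1Ld/1B | 6r 2w}
  1. ALU→r3 ⇒ no(WAW)  {2A/2Mu/1Ld/1B | 6r 2w}
  2. MUL→r5 ⇒ go  {2A/1Mu/1Ld/1B | 4r 1w}
  3. BR ⇒ go  {2A/1Mu/1Ld/0B | 4r 1w}
  4. ALU→r4 ⇒ go  {1A/1Mu/1Ld/0B | 2r 0w}
  5. MEM→r1 ⇒ no(WR_PORT)  {1A/1Mu/1Ld/0B | 2r 0w}
  6. MEM→r6 ⇒ no(WR_PORT)  {1A/1Mu/1Ld/0B | 2r 0w}
  7. ALU→r7 ⇒ no(WR_PORT)  {1A/1Mu/1Ld/0B | 2r 0w}

reason(slot 7) = WR_PORT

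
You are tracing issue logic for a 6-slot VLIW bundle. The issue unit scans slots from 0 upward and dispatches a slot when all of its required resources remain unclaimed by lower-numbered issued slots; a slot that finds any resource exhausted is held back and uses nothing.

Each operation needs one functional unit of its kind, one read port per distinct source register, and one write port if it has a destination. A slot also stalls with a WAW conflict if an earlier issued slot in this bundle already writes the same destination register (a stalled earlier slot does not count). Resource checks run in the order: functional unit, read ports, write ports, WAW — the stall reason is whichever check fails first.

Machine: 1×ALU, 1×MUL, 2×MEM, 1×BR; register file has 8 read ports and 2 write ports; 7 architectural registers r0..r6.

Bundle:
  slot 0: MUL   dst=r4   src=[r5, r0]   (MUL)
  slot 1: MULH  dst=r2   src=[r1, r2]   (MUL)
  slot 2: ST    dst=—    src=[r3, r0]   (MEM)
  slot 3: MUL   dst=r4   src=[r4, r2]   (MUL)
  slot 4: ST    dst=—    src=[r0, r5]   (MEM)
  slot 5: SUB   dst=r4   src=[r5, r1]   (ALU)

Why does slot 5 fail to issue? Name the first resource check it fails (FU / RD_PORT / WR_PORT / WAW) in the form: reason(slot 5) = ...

reason(slot 5) = WAW

  0. MUL→r4 ⇒ go  {1A/0Mu/2Ld/1B | 6r 1w}
  1. MUL→r2 ⇒ no(FU)  {1A/0Mu/2Ld/1B | 6r 1w}
  2. MEM ⇒ go  {1A/0Mu/1Ld/1B | 4r 1w}
  3. MUL→r4 ⇒ no(FU)  {1A/0Mu/1Ld/1B | 4r 1w}
  4. MEM ⇒ go  {1A/0Mu/0Ld/1B | 2r 1w}
  5. ALU→r4 ⇒ no(WAW)  {1A/0Mu/0Ld/1B | 2r 1w}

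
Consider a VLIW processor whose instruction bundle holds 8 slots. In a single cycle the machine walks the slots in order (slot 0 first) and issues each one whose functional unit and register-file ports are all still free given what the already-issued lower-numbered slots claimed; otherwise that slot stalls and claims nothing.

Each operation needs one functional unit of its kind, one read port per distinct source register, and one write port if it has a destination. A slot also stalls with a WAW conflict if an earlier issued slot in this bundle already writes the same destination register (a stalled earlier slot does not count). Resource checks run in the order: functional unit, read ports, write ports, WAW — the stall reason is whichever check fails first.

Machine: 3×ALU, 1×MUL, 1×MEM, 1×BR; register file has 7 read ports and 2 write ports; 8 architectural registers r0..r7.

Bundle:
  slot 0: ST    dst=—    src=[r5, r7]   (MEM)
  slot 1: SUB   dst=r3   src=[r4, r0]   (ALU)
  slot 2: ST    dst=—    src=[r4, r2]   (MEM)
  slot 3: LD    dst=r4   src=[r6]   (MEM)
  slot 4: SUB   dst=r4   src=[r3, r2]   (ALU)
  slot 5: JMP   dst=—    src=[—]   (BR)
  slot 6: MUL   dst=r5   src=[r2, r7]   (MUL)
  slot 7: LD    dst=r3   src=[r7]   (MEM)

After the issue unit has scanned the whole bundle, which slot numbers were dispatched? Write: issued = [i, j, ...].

issued = [0, 1, 4, 5]

  0. MEM ⇒ go  {3A/1Mu/0Ld/1B | 5r 2w}
  1. ALU→r3 ⇒ go  {2A/1Mu/0Ld/1B | 3r 1w}
  2. MEM ⇒ no(FU)  {2A/1Mu/0Ld/1B | 3r 1w}
  3. MEM→r4 ⇒ no(FU)  {2A/1Mu/0Ld/1B | 3r 1w}
  4. ALU→r4 ⇒ go  {1A/1Mu/0Ld/1B | 1r 0w}
  5. BR ⇒ go  {1A/1Mu/0Ld/0B | 1r 0w}
  6. MUL→r5 ⇒ no(RD_PORT)  {1A/1Mu/0Ld/0B | 1r 0w}
  7. MEM→r3 ⇒ no(FU)  {1A/1Mu/0Ld/0B | 1r 0w}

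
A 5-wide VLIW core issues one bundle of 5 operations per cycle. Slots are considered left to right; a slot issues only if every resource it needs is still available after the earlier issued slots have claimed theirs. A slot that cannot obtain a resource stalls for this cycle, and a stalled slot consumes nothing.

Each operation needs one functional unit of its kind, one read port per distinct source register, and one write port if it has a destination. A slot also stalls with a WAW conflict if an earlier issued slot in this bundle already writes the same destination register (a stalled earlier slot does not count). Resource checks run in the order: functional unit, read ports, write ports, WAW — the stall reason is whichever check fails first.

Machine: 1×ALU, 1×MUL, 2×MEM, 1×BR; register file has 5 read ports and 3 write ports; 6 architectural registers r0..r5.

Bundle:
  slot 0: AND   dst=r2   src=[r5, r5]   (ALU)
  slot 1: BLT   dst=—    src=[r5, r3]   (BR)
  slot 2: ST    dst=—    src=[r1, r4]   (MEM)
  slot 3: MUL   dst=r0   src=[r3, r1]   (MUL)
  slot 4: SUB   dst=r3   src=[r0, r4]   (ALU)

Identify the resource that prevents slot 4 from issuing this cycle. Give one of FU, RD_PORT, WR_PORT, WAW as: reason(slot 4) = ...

reason(slot 4) = FU

[0] ALU needs rd=1 wr=1: ok; after: ALU=0 MUL=1 MEM=2 BR=1, R=4, W=2
[1] BR needs rd=2 wr=0: ok; after: ALU=0 MUL=1 MEM=2 BR=0, R=2, W=2
[2] MEM needs rd=2 wr=0: ok; after: ALU=0 MUL=1 MEM=1 BR=0, R=0, W=2
[3] MUL needs rd=2 wr=1: RD_PORT; after: ALU=0 MUL=1 MEM=1 BR=0, R=0, W=2
[4] ALU needs rd=2 wr=1: FU; after: ALU=0 MUL=1 MEM=1 BR=0, R=0, W=2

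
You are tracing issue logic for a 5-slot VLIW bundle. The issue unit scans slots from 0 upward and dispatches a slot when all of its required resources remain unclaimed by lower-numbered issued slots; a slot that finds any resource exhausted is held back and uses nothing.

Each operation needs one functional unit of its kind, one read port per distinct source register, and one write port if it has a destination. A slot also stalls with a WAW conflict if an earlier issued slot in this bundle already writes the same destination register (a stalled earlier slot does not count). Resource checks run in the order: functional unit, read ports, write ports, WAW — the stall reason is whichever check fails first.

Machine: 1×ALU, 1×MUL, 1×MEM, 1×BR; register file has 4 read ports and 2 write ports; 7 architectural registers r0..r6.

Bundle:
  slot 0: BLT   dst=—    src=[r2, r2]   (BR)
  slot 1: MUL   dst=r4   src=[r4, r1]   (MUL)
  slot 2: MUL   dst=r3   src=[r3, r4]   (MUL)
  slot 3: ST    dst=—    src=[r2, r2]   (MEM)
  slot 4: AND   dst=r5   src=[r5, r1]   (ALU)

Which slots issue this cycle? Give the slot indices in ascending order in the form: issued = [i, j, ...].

issued = [0, 1, 3]

slot 0 (BR): ISSUE — free A1,Mu1,Ld1,B0 rp3 wp2
slot 1 (MUL): ISSUE — free A1,Mu0,Ld1,B0 rp1 wp1
slot 2 (MUL): stall FU — free A1,Mu0,Ld1,B0 rp1 wp1
slot 3 (MEM): ISSUE — free A1,Mu0,Ld0,B0 rp0 wp1
slot 4 (ALU): stall RD_PORT — free A1,Mu0,Ld0,B0 rp0 wp1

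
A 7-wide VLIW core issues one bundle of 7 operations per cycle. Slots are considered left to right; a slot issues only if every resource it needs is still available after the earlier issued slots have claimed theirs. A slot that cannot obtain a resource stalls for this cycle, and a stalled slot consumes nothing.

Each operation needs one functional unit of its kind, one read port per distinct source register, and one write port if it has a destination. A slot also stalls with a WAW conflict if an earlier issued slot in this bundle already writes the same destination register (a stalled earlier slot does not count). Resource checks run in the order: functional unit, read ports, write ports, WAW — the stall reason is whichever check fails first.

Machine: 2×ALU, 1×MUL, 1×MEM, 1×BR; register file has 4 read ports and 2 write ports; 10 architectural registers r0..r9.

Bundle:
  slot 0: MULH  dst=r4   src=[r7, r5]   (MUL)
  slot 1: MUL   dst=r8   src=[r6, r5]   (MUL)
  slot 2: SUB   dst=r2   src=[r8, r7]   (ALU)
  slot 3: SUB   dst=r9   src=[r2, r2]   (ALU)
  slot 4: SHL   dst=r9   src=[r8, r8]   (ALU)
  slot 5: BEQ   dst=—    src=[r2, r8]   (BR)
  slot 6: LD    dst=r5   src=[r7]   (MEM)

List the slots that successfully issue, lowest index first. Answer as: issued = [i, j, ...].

(0) want 1×MUL +2rd +1wr — yes → AL2|MU0|ME1|BR1|rd2|wr1
(1) want 1×MUL +2rd +1wr — FU → AL2|MU0|ME1|BR1|rd2|wr1
(2) want 1×ALU +2rd +1wr — yes → AL1|MU0|ME1|BR1|rd0|wr0
(3) want 1×ALU +1rd +1wr — RD_PORT → AL1|MU0|ME1|BR1|rd0|wr0
(4) want 1×ALU +1rd +1wr — RD_PORT → AL1|MU0|ME1|BR1|rd0|wr0
(5) want 1×BR +2rd +0wr — RD_PORT → AL1|MU0|ME1|BR1|rd0|wr0
(6) want 1×MEM +1rd +1wr — RD_PORT → AL1|MU0|ME1|BR1|rd0|wr0

issued = [0, 2]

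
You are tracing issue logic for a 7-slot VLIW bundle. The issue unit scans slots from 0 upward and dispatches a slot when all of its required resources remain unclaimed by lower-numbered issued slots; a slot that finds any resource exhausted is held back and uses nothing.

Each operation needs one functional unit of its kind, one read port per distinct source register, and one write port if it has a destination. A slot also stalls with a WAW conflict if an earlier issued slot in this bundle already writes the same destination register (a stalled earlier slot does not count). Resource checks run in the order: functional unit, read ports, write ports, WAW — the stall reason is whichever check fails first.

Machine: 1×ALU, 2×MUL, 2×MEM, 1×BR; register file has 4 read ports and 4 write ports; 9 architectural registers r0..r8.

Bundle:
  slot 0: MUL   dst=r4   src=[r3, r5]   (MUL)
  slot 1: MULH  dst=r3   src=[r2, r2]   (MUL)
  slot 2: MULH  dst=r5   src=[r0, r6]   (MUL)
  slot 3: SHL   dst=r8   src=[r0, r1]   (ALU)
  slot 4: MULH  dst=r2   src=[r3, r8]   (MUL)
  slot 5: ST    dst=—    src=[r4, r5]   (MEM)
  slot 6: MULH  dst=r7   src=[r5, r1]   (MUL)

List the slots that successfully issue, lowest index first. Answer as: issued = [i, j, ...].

(0) want 1×MUL +2rd +1wr — yes → AL1|MU1|ME2|BR1|rd2|wr3
(1) want 1×MUL +1rd +1wr — yes → AL1|MU0|ME2|BR1|rd1|wr2
(2) want 1×MUL +2rd +1wr — FU → AL1|MU0|ME2|BR1|rd1|wr2
(3) want 1×ALU +2rd +1wr — RD_PORT → AL1|MU0|ME2|BR1|rd1|wr2
(4) want 1×MUL +2rd +1wr — FU → AL1|MU0|ME2|BR1|rd1|wr2
(5) want 1×MEM +2rd +0wr — RD_PORT → AL1|MU0|ME2|BR1|rd1|wr2
(6) want 1×MUL +2rd +1wr — FU → AL1|MU0|ME2|BR1|rd1|wr2

issued = [0, 1]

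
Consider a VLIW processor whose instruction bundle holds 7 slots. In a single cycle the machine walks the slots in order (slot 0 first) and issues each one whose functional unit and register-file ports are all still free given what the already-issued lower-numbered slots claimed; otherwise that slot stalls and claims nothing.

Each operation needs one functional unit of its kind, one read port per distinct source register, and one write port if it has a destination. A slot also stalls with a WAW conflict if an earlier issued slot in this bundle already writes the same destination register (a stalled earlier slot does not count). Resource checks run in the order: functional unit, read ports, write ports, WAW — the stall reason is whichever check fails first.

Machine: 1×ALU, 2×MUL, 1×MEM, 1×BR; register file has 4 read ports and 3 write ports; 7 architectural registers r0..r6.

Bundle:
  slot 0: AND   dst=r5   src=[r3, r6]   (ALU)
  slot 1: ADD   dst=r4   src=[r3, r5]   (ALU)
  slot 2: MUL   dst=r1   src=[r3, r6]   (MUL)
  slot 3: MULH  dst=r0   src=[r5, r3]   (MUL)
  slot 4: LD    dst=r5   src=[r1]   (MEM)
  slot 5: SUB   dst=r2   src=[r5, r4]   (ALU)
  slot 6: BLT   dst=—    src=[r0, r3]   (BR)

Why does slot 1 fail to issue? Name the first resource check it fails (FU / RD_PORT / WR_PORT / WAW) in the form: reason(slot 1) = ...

reason(slot 1) = FU

[0] ALU needs rd=2 wr=1: ok; after: ALU=0 MUL=2 MEM=1 BR=1, R=2, W=2
[1] ALU needs rd=2 wr=1: FU; after: ALU=0 MUL=2 MEM=1 BR=1, R=2, W=2
[2] MUL needs rd=2 wr=1: ok; after: ALU=0 MUL=1 MEM=1 BR=1, R=0, W=1
[3] MUL needs rd=2 wr=1: RD_PORT; after: ALU=0 MUL=1 MEM=1 BR=1, R=0, W=1
[4] MEM needs rd=1 wr=1: RD_PORT; after: ALU=0 MUL=1 MEM=1 BR=1, R=0, W=1
[5] ALU needs rd=2 wr=1: FU; after: ALU=0 MUL=1 MEM=1 BR=1, R=0, W=1
[6] BR needs rd=2 wr=0: RD_PORT; after: ALU=0 MUL=1 MEM=1 BR=1, R=0, W=1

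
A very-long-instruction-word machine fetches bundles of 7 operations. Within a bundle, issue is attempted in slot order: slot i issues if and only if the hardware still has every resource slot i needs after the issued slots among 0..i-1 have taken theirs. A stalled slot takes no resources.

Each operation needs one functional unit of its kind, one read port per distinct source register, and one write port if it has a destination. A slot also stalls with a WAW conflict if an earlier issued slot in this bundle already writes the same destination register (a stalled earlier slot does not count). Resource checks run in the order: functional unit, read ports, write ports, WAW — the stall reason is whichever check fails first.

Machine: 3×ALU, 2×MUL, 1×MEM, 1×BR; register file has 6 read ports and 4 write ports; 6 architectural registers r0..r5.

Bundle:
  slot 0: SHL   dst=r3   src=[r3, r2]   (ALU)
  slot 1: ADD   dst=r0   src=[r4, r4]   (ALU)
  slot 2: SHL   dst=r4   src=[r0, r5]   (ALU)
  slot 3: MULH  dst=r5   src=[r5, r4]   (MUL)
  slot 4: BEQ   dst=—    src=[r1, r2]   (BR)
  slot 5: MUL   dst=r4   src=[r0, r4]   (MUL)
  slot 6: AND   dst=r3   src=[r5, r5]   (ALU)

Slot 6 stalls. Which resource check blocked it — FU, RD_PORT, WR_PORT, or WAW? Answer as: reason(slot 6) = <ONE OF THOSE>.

#0 ALU src=r3,r2 dispatched  <A:2 Mu:2 Ld:1 B:1 rd:4 wr:3>
#1 ALU src=r4,r4 dispatched  <A:1 Mu:2 Ld:1 B:1 rd:3 wr:2>
#2 ALU src=r0,r5 dispatched  <A:0 Mu:2 Ld:1 B:1 rd:1 wr:1>
#3 MUL src=r5,r4 held:RD_PORT  <A:0 Mu:2 Ld:1 B:1 rd:1 wr:1>
#4 BR src=r1,r2 held:RD_PORT  <A:0 Mu:2 Ld:1 B:1 rd:1 wr:1>
#5 MUL src=r0,r4 held:RD_PORT  <A:0 Mu:2 Ld:1 B:1 rd:1 wr:1>
#6 ALU src=r5,r5 held:FU  <A:0 Mu:2 Ld:1 B:1 rd:1 wr:1>

reason(slot 6) = FU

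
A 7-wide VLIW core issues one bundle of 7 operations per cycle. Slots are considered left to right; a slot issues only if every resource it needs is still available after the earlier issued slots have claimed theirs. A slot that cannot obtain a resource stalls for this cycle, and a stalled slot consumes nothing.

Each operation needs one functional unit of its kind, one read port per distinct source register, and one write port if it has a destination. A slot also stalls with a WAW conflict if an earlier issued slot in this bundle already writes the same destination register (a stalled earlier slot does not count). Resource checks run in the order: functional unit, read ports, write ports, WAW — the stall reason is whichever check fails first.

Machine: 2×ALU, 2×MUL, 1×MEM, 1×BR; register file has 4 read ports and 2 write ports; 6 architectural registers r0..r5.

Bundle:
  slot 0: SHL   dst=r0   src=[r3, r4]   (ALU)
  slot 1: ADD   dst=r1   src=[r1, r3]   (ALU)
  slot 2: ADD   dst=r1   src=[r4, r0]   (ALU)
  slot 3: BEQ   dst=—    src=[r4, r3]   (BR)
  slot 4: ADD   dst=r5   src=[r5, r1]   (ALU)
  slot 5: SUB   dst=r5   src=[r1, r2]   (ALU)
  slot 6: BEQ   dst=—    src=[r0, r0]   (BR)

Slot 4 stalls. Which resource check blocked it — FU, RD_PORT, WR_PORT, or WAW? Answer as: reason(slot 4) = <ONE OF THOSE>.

(0) want 1×ALU +2rd +1wr — yes → AL1|MU2|ME1|BR1|rd2|wr1
(1) want 1×ALU +2rd +1wr — yes → AL0|MU2|ME1|BR1|rd0|wr0
(2) want 1×ALU +2rd +1wr — FU → AL0|MU2|ME1|BR1|rd0|wr0
(3) want 1×BR +2rd +0wr — RD_PORT → AL0|MU2|ME1|BR1|rd0|wr0
(4) want 1×ALU +2rd +1wr — FU → AL0|MU2|ME1|BR1|rd0|wr0
(5) want 1×ALU +2rd +1wr — FU → AL0|MU2|ME1|BR1|rd0|wr0
(6) want 1×BR +1rd +0wr — RD_PORT → AL0|MU2|ME1|BR1|rd0|wr0

reason(slot 4) = FU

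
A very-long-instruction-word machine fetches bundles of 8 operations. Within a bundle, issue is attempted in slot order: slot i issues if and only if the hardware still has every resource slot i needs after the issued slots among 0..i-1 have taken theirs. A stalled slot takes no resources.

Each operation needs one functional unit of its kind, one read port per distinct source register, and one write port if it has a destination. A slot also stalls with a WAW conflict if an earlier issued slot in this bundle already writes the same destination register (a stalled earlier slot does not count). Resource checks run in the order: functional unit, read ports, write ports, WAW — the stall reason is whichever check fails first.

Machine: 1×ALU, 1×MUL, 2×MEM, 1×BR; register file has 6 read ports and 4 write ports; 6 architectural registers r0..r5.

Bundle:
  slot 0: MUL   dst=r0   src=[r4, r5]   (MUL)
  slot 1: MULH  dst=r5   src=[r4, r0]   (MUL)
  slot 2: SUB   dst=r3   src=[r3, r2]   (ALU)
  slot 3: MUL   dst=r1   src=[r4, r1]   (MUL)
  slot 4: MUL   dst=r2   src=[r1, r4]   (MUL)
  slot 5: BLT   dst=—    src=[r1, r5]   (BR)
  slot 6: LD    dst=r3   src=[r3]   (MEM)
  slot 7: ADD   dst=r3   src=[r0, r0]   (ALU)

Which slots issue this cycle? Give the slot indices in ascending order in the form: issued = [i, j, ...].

  0. MUL→r0 ⇒ go  {1A/0Mu/2Ld/1B | 4r 3w}
  1. MUL→r5 ⇒ no(FU)  {1A/0Mu/2Ld/1B | 4r 3w}
  2. ALU→r3 ⇒ go  {0A/0Mu/2Ld/1B | 2r 2w}
  3. MUL→r1 ⇒ no(FU)  {0A/0Mu/2Ld/1B | 2r 2w}
  4. MUL→r2 ⇒ no(FU)  {0A/0Mu/2Ld/1B | 2r 2w}
  5. BR ⇒ go  {0A/0Mu/2Ld/0B | 0r 2w}
  6. MEM→r3 ⇒ no(RD_PORT)  {0A/0Mu/2Ld/0B | 0r 2w}
  7. ALU→r3 ⇒ no(FU)  {0A/0Mu/2Ld/0B | 0r 2w}

issued = [0, 2, 5]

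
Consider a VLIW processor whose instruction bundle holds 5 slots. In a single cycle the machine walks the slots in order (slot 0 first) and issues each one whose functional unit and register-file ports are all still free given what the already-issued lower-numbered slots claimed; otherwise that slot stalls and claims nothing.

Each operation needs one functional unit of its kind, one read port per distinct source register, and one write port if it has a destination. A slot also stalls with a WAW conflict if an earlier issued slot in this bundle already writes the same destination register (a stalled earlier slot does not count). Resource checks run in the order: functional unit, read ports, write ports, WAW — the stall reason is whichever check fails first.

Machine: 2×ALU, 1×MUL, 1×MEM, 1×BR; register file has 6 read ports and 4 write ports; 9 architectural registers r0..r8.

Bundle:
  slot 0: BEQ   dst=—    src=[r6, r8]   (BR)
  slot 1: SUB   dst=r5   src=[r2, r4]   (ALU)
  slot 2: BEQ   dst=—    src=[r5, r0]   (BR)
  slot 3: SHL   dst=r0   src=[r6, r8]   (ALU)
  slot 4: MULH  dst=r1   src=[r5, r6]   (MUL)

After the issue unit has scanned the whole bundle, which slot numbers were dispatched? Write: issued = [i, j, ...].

#0 BR src=r6,r8 dispatched  <A:2 Mu:1 Ld:1 B:0 rd:4 wr:4>
#1 ALU src=r2,r4 dispatched  <A:1 Mu:1 Ld:1 B:0 rd:2 wr:3>
#2 BR src=r5,r0 held:FU  <A:1 Mu:1 Ld:1 B:0 rd:2 wr:3>
#3 ALU src=r6,r8 dispatched  <A:0 Mu:1 Ld:1 B:0 rd:0 wr:2>
#4 MUL src=r5,r6 held:RD_PORT  <A:0 Mu:1 Ld:1 B:0 rd:0 wr:2>

issued = [0, 1, 3]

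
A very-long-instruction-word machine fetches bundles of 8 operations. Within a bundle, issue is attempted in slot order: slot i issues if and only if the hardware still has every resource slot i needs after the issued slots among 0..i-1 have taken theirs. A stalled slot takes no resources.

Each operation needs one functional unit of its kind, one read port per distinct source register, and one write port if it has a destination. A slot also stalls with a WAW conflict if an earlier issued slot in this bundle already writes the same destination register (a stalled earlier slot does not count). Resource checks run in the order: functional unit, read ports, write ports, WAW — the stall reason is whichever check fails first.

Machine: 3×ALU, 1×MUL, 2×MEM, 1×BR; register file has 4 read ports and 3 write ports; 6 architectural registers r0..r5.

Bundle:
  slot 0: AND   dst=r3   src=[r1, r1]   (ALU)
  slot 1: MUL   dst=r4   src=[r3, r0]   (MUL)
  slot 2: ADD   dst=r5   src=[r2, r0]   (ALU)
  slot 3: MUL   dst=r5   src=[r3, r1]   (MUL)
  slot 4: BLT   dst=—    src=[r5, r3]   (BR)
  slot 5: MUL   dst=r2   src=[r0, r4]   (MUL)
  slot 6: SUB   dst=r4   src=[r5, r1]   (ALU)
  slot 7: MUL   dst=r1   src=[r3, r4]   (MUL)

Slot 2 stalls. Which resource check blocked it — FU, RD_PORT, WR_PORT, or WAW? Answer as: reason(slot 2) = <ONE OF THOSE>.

reason(slot 2) = RD_PORT

#0 ALU src=r1,r1 dispatched  <A:2 Mu:1 Ld:2 B:1 rd:3 wr:2>
#1 MUL src=r3,r0 dispatched  <A:2 Mu:0 Ld:2 B:1 rd:1 wr:1>
#2 ALU src=r2,r0 held:RD_PORT  <A:2 Mu:0 Ld:2 B:1 rd:1 wr:1>
#3 MUL src=r3,r1 held:FU  <A:2 Mu:0 Ld:2 B:1 rd:1 wr:1>
#4 BR src=r5,r3 held:RD_PORT  <A:2 Mu:0 Ld:2 B:1 rd:1 wr:1>
#5 MUL src=r0,r4 held:FU  <A:2 Mu:0 Ld:2 B:1 rd:1 wr:1>
#6 ALU src=r5,r1 held:RD_PORT  <A:2 Mu:0 Ld:2 B:1 rd:1 wr:1>
#7 MUL src=r3,r4 held:FU  <A:2 Mu:0 Ld:2 B:1 rd:1 wr:1>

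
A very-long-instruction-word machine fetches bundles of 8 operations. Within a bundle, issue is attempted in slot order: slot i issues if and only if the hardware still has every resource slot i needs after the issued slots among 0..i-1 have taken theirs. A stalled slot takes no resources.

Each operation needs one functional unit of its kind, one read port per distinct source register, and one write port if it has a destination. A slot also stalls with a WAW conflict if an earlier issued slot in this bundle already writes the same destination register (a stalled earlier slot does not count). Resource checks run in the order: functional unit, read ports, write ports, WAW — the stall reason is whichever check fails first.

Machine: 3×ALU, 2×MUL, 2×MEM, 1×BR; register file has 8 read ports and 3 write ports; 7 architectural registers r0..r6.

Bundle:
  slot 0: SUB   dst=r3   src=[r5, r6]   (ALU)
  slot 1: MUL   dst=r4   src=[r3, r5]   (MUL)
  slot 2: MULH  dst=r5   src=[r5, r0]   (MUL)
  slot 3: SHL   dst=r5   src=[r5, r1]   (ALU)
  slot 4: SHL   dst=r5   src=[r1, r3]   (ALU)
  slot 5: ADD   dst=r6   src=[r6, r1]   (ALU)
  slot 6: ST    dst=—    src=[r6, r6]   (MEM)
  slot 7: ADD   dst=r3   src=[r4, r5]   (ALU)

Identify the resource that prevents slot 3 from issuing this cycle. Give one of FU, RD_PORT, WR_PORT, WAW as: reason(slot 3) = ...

reason(slot 3) = WR_PORT

  0. ALU→r3 ⇒ go  {2A/2Mu/2Ld/1B | 6r 2w}
  1. MUL→r4 ⇒ go  {2A/1Mu/2Ld/1B | 4r 1w}
  2. MUL→r5 ⇒ go  {2A/0Mu/2Ld/1B | 2r 0w}
  3. ALU→r5 ⇒ no(WR_PORT)  {2A/0Mu/2Ld/1B | 2r 0w}
  4. ALU→r5 ⇒ no(WR_PORT)  {2A/0Mu/2Ld/1B | 2r 0w}
  5. ALU→r6 ⇒ no(WR_PORT)  {2A/0Mu/2Ld/1B | 2r 0w}
  6. MEM ⇒ go  {2A/0Mu/1Ld/1B | 1r 0w}
  7. ALU→r3 ⇒ no(RD_PORT)  {2A/0Mu/1Ld/1B | 1r 0w}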